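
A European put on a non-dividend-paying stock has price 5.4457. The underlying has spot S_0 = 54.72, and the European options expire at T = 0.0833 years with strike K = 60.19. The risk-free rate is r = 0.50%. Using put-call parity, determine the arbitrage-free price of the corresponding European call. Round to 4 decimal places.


Put-call parity: C - P = S_0 * exp(-qT) - K * exp(-rT).
S_0 * exp(-qT) = 54.7200 * 1.00000000 = 54.72000000
K * exp(-rT) = 60.1900 * 0.99958359 = 60.16493608
C = P + S*exp(-qT) - K*exp(-rT)
C = 5.4457 + 54.72000000 - 60.16493608 = 0.0008

Answer: Call price = 0.0008


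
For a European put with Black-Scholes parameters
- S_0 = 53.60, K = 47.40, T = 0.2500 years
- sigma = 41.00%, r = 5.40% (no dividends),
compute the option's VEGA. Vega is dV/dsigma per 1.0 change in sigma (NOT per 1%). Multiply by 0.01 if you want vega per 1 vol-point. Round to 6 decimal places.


Answer: Vega = 7.960994

Derivation:
d1 = 0.7679967774; d2 = 0.5629967774
phi(d1) = 0.2970520039; exp(-qT) = 1.0000000000; exp(-rT) = 0.9865907163
Vega = S * exp(-qT) * phi(d1) * sqrt(T) = 53.6000 * 1.0000000000 * 0.2970520039 * 0.5000000000 = 7.960994


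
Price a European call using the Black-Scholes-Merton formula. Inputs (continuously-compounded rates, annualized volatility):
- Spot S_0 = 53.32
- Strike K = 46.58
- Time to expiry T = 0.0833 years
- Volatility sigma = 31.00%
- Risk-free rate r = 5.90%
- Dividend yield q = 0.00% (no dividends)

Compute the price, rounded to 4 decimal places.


d1 = (ln(S/K) + (r - q + 0.5*sigma^2) * T) / (sigma * sqrt(T)) = 1.61009561
d2 = d1 - sigma * sqrt(T) = 1.52062422
exp(-rT) = 0.99509736; exp(-qT) = 1.00000000
C = S_0 * exp(-qT) * N(d1) - K * exp(-rT) * N(d2)
N(d1) = 0.94631151; N(d2) = 0.93582292
C = 53.3200 * 1.00000000 * 0.94631151 - 46.5800 * 0.99509736 * 0.93582292 = 7.0804

Answer: Price = 7.0804


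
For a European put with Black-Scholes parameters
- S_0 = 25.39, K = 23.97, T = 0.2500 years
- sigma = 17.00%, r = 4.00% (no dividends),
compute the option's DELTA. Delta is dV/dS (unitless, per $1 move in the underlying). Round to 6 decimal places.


Answer: Delta = -0.201231

Derivation:
d1 = 0.8372334973; d2 = 0.7522334973
phi(d1) = 0.2809949735; exp(-qT) = 1.0000000000; exp(-rT) = 0.9900498337
N(-d1) = 0.2012306660
Delta = -exp(-qT) * N(-d1) = -1.0000000000 * 0.2012306660 = -0.201231


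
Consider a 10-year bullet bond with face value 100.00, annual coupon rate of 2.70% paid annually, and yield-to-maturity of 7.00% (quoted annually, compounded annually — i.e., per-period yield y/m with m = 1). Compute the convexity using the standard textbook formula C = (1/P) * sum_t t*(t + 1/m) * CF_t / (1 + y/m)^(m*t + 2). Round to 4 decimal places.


Coupon per period c = face * coupon_rate / m = 2.700000
Periods per year m = 1; per-period yield y/m = 0.070000
Number of cashflows N = 10
Cashflows (t years, CF_t, discount factor 1/(1+y/m)^(m*t), PV):
  t = 1.0000: CF_t = 2.700000, DF = 0.934579, PV = 2.523364
  t = 2.0000: CF_t = 2.700000, DF = 0.873439, PV = 2.358285
  t = 3.0000: CF_t = 2.700000, DF = 0.816298, PV = 2.204004
  t = 4.0000: CF_t = 2.700000, DF = 0.762895, PV = 2.059817
  t = 5.0000: CF_t = 2.700000, DF = 0.712986, PV = 1.925063
  t = 6.0000: CF_t = 2.700000, DF = 0.666342, PV = 1.799124
  t = 7.0000: CF_t = 2.700000, DF = 0.622750, PV = 1.681424
  t = 8.0000: CF_t = 2.700000, DF = 0.582009, PV = 1.571425
  t = 9.0000: CF_t = 2.700000, DF = 0.543934, PV = 1.468621
  t = 10.0000: CF_t = 102.700000, DF = 0.508349, PV = 52.207472
Price P = sum_t PV_t = 69.798599
Convexity numerator sum_t t*(t + 1/m) * CF_t / (1+y/m)^(m*t + 2):
  t = 1.0000: term = 4.408009
  t = 2.0000: term = 12.358902
  t = 3.0000: term = 23.100752
  t = 4.0000: term = 35.982480
  t = 5.0000: term = 50.442729
  t = 6.0000: term = 65.999832
  t = 7.0000: term = 82.242782
  t = 8.0000: term = 98.823102
  t = 9.0000: term = 115.447550
  t = 10.0000: term = 5016.003104
Convexity = (1/P) * sum = 5504.809242 / 69.798599 = 78.867044

Answer: Convexity = 78.8670


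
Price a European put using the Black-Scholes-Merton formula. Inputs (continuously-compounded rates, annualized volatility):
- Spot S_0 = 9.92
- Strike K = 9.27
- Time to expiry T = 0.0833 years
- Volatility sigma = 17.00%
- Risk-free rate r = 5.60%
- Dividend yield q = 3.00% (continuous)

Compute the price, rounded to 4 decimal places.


Answer: Price = 0.0162

Derivation:
d1 = (ln(S/K) + (r - q + 0.5*sigma^2) * T) / (sigma * sqrt(T)) = 1.44989482
d2 = d1 - sigma * sqrt(T) = 1.40082986
exp(-rT) = 0.99534606; exp(-qT) = 0.99750412
P = K * exp(-rT) * N(-d2) - S_0 * exp(-qT) * N(-d1)
N(-d1) = 0.07354393; N(-d2) = 0.08063248
P = 9.2700 * 0.99534606 * 0.08063248 - 9.9200 * 0.99750412 * 0.07354393 = 0.0162


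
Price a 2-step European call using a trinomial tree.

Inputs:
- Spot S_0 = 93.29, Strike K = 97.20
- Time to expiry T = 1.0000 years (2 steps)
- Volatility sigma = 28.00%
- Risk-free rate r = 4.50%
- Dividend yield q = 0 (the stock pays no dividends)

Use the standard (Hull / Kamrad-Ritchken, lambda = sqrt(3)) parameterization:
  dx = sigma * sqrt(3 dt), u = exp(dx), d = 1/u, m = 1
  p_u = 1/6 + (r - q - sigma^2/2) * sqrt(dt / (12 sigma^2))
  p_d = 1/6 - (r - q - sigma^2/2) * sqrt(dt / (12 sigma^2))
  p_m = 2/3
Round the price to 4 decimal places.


dt = T/N = 0.500000; dx = sigma*sqrt(3*dt) = 0.342929
u = exp(dx) = 1.409068; d = 1/u = 0.709689
p_u = 0.170895, p_m = 0.666667, p_d = 0.162438
Discount per step: exp(-r*dt) = 0.977751
Stock lattice S(k, j) with j the centered position index:
  k=0: S(0,+0) = 93.2900
  k=1: S(1,-1) = 66.2069; S(1,+0) = 93.2900; S(1,+1) = 131.4520
  k=2: S(2,-2) = 46.9863; S(2,-1) = 66.2069; S(2,+0) = 93.2900; S(2,+1) = 131.4520; S(2,+2) = 185.2248
Terminal payoffs V(N, j) = max(S_T - K, 0):
  V(2,-2) = 0.000000; V(2,-1) = 0.000000; V(2,+0) = 0.000000; V(2,+1) = 34.251963; V(2,+2) = 88.024768
Backward induction: V(k, j) = exp(-r*dt) * [p_u * V(k+1, j+1) + p_m * V(k+1, j) + p_d * V(k+1, j-1)]
  V(1,-1) = exp(-r*dt) * [p_u*0.000000 + p_m*0.000000 + p_d*0.000000] = 0.000000
  V(1,+0) = exp(-r*dt) * [p_u*34.251963 + p_m*0.000000 + p_d*0.000000] = 5.723255
  V(1,+1) = exp(-r*dt) * [p_u*88.024768 + p_m*34.251963 + p_d*0.000000] = 37.034900
  V(0,+0) = exp(-r*dt) * [p_u*37.034900 + p_m*5.723255 + p_d*0.000000] = 9.918876

Answer: Price = V(0,0) = 9.9189


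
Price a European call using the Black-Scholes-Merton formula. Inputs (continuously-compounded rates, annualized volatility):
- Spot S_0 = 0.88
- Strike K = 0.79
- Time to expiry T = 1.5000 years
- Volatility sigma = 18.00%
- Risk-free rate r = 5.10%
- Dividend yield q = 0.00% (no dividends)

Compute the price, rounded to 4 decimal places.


d1 = (ln(S/K) + (r - q + 0.5*sigma^2) * T) / (sigma * sqrt(T)) = 0.94663236
d2 = d1 - sigma * sqrt(T) = 0.72617828
exp(-rT) = 0.92635291; exp(-qT) = 1.00000000
C = S_0 * exp(-qT) * N(d1) - K * exp(-rT) * N(d2)
N(d1) = 0.82808692; N(d2) = 0.76613526
C = 0.8800 * 1.00000000 * 0.82808692 - 0.7900 * 0.92635291 * 0.76613526 = 0.1680

Answer: Price = 0.1680


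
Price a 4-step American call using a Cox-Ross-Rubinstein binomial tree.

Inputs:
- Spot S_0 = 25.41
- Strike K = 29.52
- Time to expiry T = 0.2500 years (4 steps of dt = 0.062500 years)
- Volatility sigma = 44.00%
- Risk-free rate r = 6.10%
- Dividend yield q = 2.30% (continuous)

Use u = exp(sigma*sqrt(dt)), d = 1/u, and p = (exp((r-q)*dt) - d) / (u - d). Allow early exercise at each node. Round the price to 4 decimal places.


Answer: Price = V(0,0) = 1.0263

Derivation:
dt = T/N = 0.062500
u = exp(sigma*sqrt(dt)) = 1.116278; d = 1/u = 0.895834
p = (exp((r-q)*dt) - d) / (u - d) = 0.483314
Discount per step: exp(-r*dt) = 0.996195
Stock lattice S(k, i) with i counting down-moves:
  k=0: S(0,0) = 25.4100
  k=1: S(1,0) = 28.3646; S(1,1) = 22.7631
  k=2: S(2,0) = 31.6628; S(2,1) = 25.4100; S(2,2) = 20.3920
  k=3: S(3,0) = 35.3445; S(3,1) = 28.3646; S(3,2) = 22.7631; S(3,3) = 18.2679
  k=4: S(4,0) = 39.4543; S(4,1) = 31.6628; S(4,2) = 25.4100; S(4,3) = 20.3920; S(4,4) = 16.3650
Terminal payoffs V(N, i) = max(S_T - K, 0):
  V(4,0) = 9.934290; V(4,1) = 2.142810; V(4,2) = 0.000000; V(4,3) = 0.000000; V(4,4) = 0.000000
Backward induction: V(k, i) = exp(-r*dt) * [p * V(k+1, i) + (1-p) * V(k+1, i+1)]; then take max(V_cont, immediate exercise) for American.
  V(3,0) = exp(-r*dt) * [p*9.934290 + (1-p)*2.142810] = 5.886060; exercise = 5.824500; V(3,0) = max -> 5.886060
  V(3,1) = exp(-r*dt) * [p*2.142810 + (1-p)*0.000000] = 1.031709; exercise = 0.000000; V(3,1) = max -> 1.031709
  V(3,2) = exp(-r*dt) * [p*0.000000 + (1-p)*0.000000] = 0.000000; exercise = 0.000000; V(3,2) = max -> 0.000000
  V(3,3) = exp(-r*dt) * [p*0.000000 + (1-p)*0.000000] = 0.000000; exercise = 0.000000; V(3,3) = max -> 0.000000
  V(2,0) = exp(-r*dt) * [p*5.886060 + (1-p)*1.031709] = 3.365032; exercise = 2.142810; V(2,0) = max -> 3.365032
  V(2,1) = exp(-r*dt) * [p*1.031709 + (1-p)*0.000000] = 0.496742; exercise = 0.000000; V(2,1) = max -> 0.496742
  V(2,2) = exp(-r*dt) * [p*0.000000 + (1-p)*0.000000] = 0.000000; exercise = 0.000000; V(2,2) = max -> 0.000000
  V(1,0) = exp(-r*dt) * [p*3.365032 + (1-p)*0.496742] = 1.875862; exercise = 0.000000; V(1,0) = max -> 1.875862
  V(1,1) = exp(-r*dt) * [p*0.496742 + (1-p)*0.000000] = 0.239169; exercise = 0.000000; V(1,1) = max -> 0.239169
  V(0,0) = exp(-r*dt) * [p*1.875862 + (1-p)*0.239169] = 1.026286; exercise = 0.000000; V(0,0) = max -> 1.026286


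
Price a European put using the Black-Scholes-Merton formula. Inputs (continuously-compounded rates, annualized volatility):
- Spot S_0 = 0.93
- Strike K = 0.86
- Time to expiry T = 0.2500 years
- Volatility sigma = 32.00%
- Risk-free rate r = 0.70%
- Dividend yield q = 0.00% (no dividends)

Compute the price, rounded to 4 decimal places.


Answer: Price = 0.0282

Derivation:
d1 = (ln(S/K) + (r - q + 0.5*sigma^2) * T) / (sigma * sqrt(T)) = 0.58001373
d2 = d1 - sigma * sqrt(T) = 0.42001373
exp(-rT) = 0.99825153; exp(-qT) = 1.00000000
P = K * exp(-rT) * N(-d2) - S_0 * exp(-qT) * N(-d1)
N(-d1) = 0.28095268; N(-d2) = 0.33723771
P = 0.8600 * 0.99825153 * 0.33723771 - 0.9300 * 1.00000000 * 0.28095268 = 0.0282


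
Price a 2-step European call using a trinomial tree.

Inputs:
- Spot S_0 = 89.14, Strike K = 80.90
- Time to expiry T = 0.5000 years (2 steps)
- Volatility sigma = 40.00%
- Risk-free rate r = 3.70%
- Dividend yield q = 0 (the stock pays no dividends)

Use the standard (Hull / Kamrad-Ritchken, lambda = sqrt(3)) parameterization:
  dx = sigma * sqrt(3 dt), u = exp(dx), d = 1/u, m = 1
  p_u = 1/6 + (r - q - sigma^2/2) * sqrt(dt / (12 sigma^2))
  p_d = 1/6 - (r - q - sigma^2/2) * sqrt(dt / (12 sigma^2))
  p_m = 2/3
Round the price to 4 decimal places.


dt = T/N = 0.250000; dx = sigma*sqrt(3*dt) = 0.346410
u = exp(dx) = 1.413982; d = 1/u = 0.707222
p_u = 0.151150, p_m = 0.666667, p_d = 0.182183
Discount per step: exp(-r*dt) = 0.990793
Stock lattice S(k, j) with j the centered position index:
  k=0: S(0,+0) = 89.1400
  k=1: S(1,-1) = 63.0418; S(1,+0) = 89.1400; S(1,+1) = 126.0424
  k=2: S(2,-2) = 44.5846; S(2,-1) = 63.0418; S(2,+0) = 89.1400; S(2,+1) = 126.0424; S(2,+2) = 178.2217
Terminal payoffs V(N, j) = max(S_T - K, 0):
  V(2,-2) = 0.000000; V(2,-1) = 0.000000; V(2,+0) = 8.240000; V(2,+1) = 45.142396; V(2,+2) = 97.321737
Backward induction: V(k, j) = exp(-r*dt) * [p_u * V(k+1, j+1) + p_m * V(k+1, j) + p_d * V(k+1, j-1)]
  V(1,-1) = exp(-r*dt) * [p_u*8.240000 + p_m*0.000000 + p_d*0.000000] = 1.234012
  V(1,+0) = exp(-r*dt) * [p_u*45.142396 + p_m*8.240000 + p_d*0.000000] = 12.203220
  V(1,+1) = exp(-r*dt) * [p_u*97.321737 + p_m*45.142396 + p_d*8.240000] = 45.879977
  V(0,+0) = exp(-r*dt) * [p_u*45.879977 + p_m*12.203220 + p_d*1.234012] = 15.154245

Answer: Price = V(0,0) = 15.1542


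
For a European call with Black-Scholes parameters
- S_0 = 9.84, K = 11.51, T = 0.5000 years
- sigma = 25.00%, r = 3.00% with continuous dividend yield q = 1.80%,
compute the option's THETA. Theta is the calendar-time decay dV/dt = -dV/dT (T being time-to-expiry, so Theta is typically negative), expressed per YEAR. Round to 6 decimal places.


d1 = -0.7644418934; d2 = -0.9412185887
phi(d1) = 0.2978622233; exp(-qT) = 0.9910403788; exp(-rT) = 0.9851119396
Theta = -S*exp(-qT)*phi(d1)*sigma/(2*sqrt(T)) - r*K*exp(-rT)*N(d2) + q*S*exp(-qT)*N(d1)
N(d1) = 0.2223019757; N(d2) = 0.1732964263; sqrt(T) = 0.7071067812
Term 1 = -9.8400 * 0.9910403788 * 0.2978622233 * 0.2500 / (2 * 0.7071067812) = -0.5134839647
Term 2 = -0.0300 * 11.5100 * 0.9851119396 * 0.1732964263 = -0.0589483655
Term 3 = 0.0180 * 9.8400 * 0.9910403788 * 0.2223019757 = 0.0390213487
Theta = -0.5134839647 + (-0.0589483655) + (0.0390213487) = -0.533411

Answer: Theta = -0.533411


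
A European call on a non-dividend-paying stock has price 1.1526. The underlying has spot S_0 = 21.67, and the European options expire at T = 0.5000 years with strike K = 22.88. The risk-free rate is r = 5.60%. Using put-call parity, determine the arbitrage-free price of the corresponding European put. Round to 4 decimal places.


Put-call parity: C - P = S_0 * exp(-qT) - K * exp(-rT).
S_0 * exp(-qT) = 21.6700 * 1.00000000 = 21.67000000
K * exp(-rT) = 22.8800 * 0.97238837 = 22.24824583
P = C - S*exp(-qT) + K*exp(-rT)
P = 1.1526 - 21.67000000 + 22.24824583 = 1.7308

Answer: Put price = 1.7308


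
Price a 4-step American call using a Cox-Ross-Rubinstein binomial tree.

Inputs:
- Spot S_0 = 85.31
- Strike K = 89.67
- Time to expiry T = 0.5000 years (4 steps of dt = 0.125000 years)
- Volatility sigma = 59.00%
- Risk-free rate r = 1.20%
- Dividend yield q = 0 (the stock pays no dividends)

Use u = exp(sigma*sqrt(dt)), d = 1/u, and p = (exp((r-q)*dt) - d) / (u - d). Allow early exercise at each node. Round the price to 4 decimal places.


Answer: Price = V(0,0) = 12.4114

Derivation:
dt = T/N = 0.125000
u = exp(sigma*sqrt(dt)) = 1.231948; d = 1/u = 0.811723
p = (exp((r-q)*dt) - d) / (u - d) = 0.451611
Discount per step: exp(-r*dt) = 0.998501
Stock lattice S(k, i) with i counting down-moves:
  k=0: S(0,0) = 85.3100
  k=1: S(1,0) = 105.0975; S(1,1) = 69.2481
  k=2: S(2,0) = 129.4746; S(2,1) = 85.3100; S(2,2) = 56.2102
  k=3: S(3,0) = 159.5059; S(3,1) = 105.0975; S(3,2) = 69.2481; S(3,3) = 45.6271
  k=4: S(4,0) = 196.5030; S(4,1) = 129.4746; S(4,2) = 85.3100; S(4,3) = 56.2102; S(4,4) = 37.0366
Terminal payoffs V(N, i) = max(S_T - K, 0):
  V(4,0) = 106.832997; V(4,1) = 39.804595; V(4,2) = 0.000000; V(4,3) = 0.000000; V(4,4) = 0.000000
Backward induction: V(k, i) = exp(-r*dt) * [p * V(k+1, i) + (1-p) * V(k+1, i+1)]; then take max(V_cont, immediate exercise) for American.
  V(3,0) = exp(-r*dt) * [p*106.832997 + (1-p)*39.804595] = 69.970347; exercise = 69.835943; V(3,0) = max -> 69.970347
  V(3,1) = exp(-r*dt) * [p*39.804595 + (1-p)*0.000000] = 17.949262; exercise = 15.427467; V(3,1) = max -> 17.949262
  V(3,2) = exp(-r*dt) * [p*0.000000 + (1-p)*0.000000] = 0.000000; exercise = 0.000000; V(3,2) = max -> 0.000000
  V(3,3) = exp(-r*dt) * [p*0.000000 + (1-p)*0.000000] = 0.000000; exercise = 0.000000; V(3,3) = max -> 0.000000
  V(2,0) = exp(-r*dt) * [p*69.970347 + (1-p)*17.949262] = 41.380457; exercise = 39.804595; V(2,0) = max -> 41.380457
  V(2,1) = exp(-r*dt) * [p*17.949262 + (1-p)*0.000000] = 8.093941; exercise = 0.000000; V(2,1) = max -> 8.093941
  V(2,2) = exp(-r*dt) * [p*0.000000 + (1-p)*0.000000] = 0.000000; exercise = 0.000000; V(2,2) = max -> 0.000000
  V(1,0) = exp(-r*dt) * [p*41.380457 + (1-p)*8.093941] = 23.091845; exercise = 15.427467; V(1,0) = max -> 23.091845
  V(1,1) = exp(-r*dt) * [p*8.093941 + (1-p)*0.000000] = 3.649836; exercise = 0.000000; V(1,1) = max -> 3.649836
  V(0,0) = exp(-r*dt) * [p*23.091845 + (1-p)*3.649836] = 12.411437; exercise = 0.000000; V(0,0) = max -> 12.411437


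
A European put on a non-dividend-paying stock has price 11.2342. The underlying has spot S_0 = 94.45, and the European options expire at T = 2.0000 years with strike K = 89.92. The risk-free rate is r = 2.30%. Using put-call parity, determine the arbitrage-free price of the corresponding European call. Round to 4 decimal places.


Put-call parity: C - P = S_0 * exp(-qT) - K * exp(-rT).
S_0 * exp(-qT) = 94.4500 * 1.00000000 = 94.45000000
K * exp(-rT) = 89.9200 * 0.95504196 = 85.87737324
C = P + S*exp(-qT) - K*exp(-rT)
C = 11.2342 + 94.45000000 - 85.87737324 = 19.8068

Answer: Call price = 19.8068


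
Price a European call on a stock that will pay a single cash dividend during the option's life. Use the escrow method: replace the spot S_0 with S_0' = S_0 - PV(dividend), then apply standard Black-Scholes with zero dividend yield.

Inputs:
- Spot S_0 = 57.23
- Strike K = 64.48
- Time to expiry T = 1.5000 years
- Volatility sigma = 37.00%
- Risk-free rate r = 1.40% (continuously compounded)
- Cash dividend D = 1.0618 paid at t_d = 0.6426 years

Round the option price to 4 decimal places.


PV(D) = D * exp(-r * t_d) = 1.0618 * 0.99104395 = 1.05229046
S_0' = S_0 - PV(D) = 57.2300 - 1.05229046 = 56.17770954
d1 = (ln(S_0'/K) + (r + sigma^2/2)*T) / (sigma*sqrt(T)) = -0.03124765
d2 = d1 - sigma*sqrt(T) = -0.48440325
exp(-rT) = 0.97921896
N(d1) = 0.48753602; N(d2) = 0.31404986
C = S_0' * N(d1) - K * exp(-rT) * N(d2) = 56.17770954 * 0.48753602 - 64.4800 * 0.97921896 * 0.31404986 = 7.5595

Answer: Price = 7.5595


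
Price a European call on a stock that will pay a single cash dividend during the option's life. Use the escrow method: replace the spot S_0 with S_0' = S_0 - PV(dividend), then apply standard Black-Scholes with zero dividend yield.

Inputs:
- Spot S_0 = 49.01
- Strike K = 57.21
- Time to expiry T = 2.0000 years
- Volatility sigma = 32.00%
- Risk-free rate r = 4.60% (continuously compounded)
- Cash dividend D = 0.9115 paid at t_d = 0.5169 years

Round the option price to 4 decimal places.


Answer: Price = 7.0878

Derivation:
PV(D) = D * exp(-r * t_d) = 0.9115 * 0.97650306 = 0.89008253
S_0' = S_0 - PV(D) = 49.0100 - 0.89008253 = 48.11991747
d1 = (ln(S_0'/K) + (r + sigma^2/2)*T) / (sigma*sqrt(T)) = 0.04721588
d2 = d1 - sigma*sqrt(T) = -0.40533246
exp(-rT) = 0.91210515
N(d1) = 0.51882941; N(d2) = 0.34261657
C = S_0' * N(d1) - K * exp(-rT) * N(d2) = 48.11991747 * 0.51882941 - 57.2100 * 0.91210515 * 0.34261657 = 7.0878


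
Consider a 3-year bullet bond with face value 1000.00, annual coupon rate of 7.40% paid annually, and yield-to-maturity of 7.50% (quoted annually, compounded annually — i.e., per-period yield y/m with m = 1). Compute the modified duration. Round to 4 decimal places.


Coupon per period c = face * coupon_rate / m = 74.000000
Periods per year m = 1; per-period yield y/m = 0.075000
Number of cashflows N = 3
Cashflows (t years, CF_t, discount factor 1/(1+y/m)^(m*t), PV):
  t = 1.0000: CF_t = 74.000000, DF = 0.930233, PV = 68.837209
  t = 2.0000: CF_t = 74.000000, DF = 0.865333, PV = 64.034613
  t = 3.0000: CF_t = 1074.000000, DF = 0.804961, PV = 864.527652
Price P = sum_t PV_t = 997.399474
First compute Macaulay numerator sum_t t * PV_t:
  t * PV_t at t = 1.0000: 68.837209
  t * PV_t at t = 2.0000: 128.069227
  t * PV_t at t = 3.0000: 2593.582955
Macaulay duration D = 2790.489391 / 997.399474 = 2.797765
Modified duration = D / (1 + y/m) = 2.797765 / (1 + 0.075000) = 2.602572

Answer: Modified duration = 2.6026


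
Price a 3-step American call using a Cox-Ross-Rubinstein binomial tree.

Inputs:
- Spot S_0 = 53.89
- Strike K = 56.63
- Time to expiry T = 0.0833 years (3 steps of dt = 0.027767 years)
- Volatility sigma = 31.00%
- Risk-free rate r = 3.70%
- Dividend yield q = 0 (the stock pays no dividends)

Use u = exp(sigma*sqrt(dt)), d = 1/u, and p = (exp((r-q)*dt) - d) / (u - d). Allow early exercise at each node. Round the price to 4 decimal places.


Answer: Price = V(0,0) = 0.8138

Derivation:
dt = T/N = 0.027767
u = exp(sigma*sqrt(dt)) = 1.053014; d = 1/u = 0.949655
p = (exp((r-q)*dt) - d) / (u - d) = 0.497034
Discount per step: exp(-r*dt) = 0.998973
Stock lattice S(k, i) with i counting down-moves:
  k=0: S(0,0) = 53.8900
  k=1: S(1,0) = 56.7469; S(1,1) = 51.1769
  k=2: S(2,0) = 59.7553; S(2,1) = 53.8900; S(2,2) = 48.6004
  k=3: S(3,0) = 62.9231; S(3,1) = 56.7469; S(3,2) = 51.1769; S(3,3) = 46.1536
Terminal payoffs V(N, i) = max(S_T - K, 0):
  V(3,0) = 6.293137; V(3,1) = 0.116913; V(3,2) = 0.000000; V(3,3) = 0.000000
Backward induction: V(k, i) = exp(-r*dt) * [p * V(k+1, i) + (1-p) * V(k+1, i+1)]; then take max(V_cont, immediate exercise) for American.
  V(2,0) = exp(-r*dt) * [p*6.293137 + (1-p)*0.116913] = 3.183432; exercise = 3.125282; V(2,0) = max -> 3.183432
  V(2,1) = exp(-r*dt) * [p*0.116913 + (1-p)*0.000000] = 0.058050; exercise = 0.000000; V(2,1) = max -> 0.058050
  V(2,2) = exp(-r*dt) * [p*0.000000 + (1-p)*0.000000] = 0.000000; exercise = 0.000000; V(2,2) = max -> 0.000000
  V(1,0) = exp(-r*dt) * [p*3.183432 + (1-p)*0.058050] = 1.609816; exercise = 0.116913; V(1,0) = max -> 1.609816
  V(1,1) = exp(-r*dt) * [p*0.058050 + (1-p)*0.000000] = 0.028823; exercise = 0.000000; V(1,1) = max -> 0.028823
  V(0,0) = exp(-r*dt) * [p*1.609816 + (1-p)*0.028823] = 0.813793; exercise = 0.000000; V(0,0) = max -> 0.813793


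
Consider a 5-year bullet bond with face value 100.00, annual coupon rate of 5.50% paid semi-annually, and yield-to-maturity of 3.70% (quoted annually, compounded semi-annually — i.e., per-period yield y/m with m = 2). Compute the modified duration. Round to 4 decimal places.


Coupon per period c = face * coupon_rate / m = 2.750000
Periods per year m = 2; per-period yield y/m = 0.018500
Number of cashflows N = 10
Cashflows (t years, CF_t, discount factor 1/(1+y/m)^(m*t), PV):
  t = 0.5000: CF_t = 2.750000, DF = 0.981836, PV = 2.700049
  t = 1.0000: CF_t = 2.750000, DF = 0.964002, PV = 2.651005
  t = 1.5000: CF_t = 2.750000, DF = 0.946492, PV = 2.602853
  t = 2.0000: CF_t = 2.750000, DF = 0.929300, PV = 2.555575
  t = 2.5000: CF_t = 2.750000, DF = 0.912420, PV = 2.509155
  t = 3.0000: CF_t = 2.750000, DF = 0.895847, PV = 2.463579
  t = 3.5000: CF_t = 2.750000, DF = 0.879575, PV = 2.418831
  t = 4.0000: CF_t = 2.750000, DF = 0.863598, PV = 2.374895
  t = 4.5000: CF_t = 2.750000, DF = 0.847912, PV = 2.331758
  t = 5.0000: CF_t = 102.750000, DF = 0.832510, PV = 85.540443
Price P = sum_t PV_t = 108.148143
First compute Macaulay numerator sum_t t * PV_t:
  t * PV_t at t = 0.5000: 1.350025
  t * PV_t at t = 1.0000: 2.651005
  t * PV_t at t = 1.5000: 3.904279
  t * PV_t at t = 2.0000: 5.111149
  t * PV_t at t = 2.5000: 6.272888
  t * PV_t at t = 3.0000: 7.390737
  t * PV_t at t = 3.5000: 8.465907
  t * PV_t at t = 4.0000: 9.499580
  t * PV_t at t = 4.5000: 10.492909
  t * PV_t at t = 5.0000: 427.702217
Macaulay duration D = 482.840697 / 108.148143 = 4.464623
Modified duration = D / (1 + y/m) = 4.464623 / (1 + 0.018500) = 4.383528

Answer: Modified duration = 4.3835


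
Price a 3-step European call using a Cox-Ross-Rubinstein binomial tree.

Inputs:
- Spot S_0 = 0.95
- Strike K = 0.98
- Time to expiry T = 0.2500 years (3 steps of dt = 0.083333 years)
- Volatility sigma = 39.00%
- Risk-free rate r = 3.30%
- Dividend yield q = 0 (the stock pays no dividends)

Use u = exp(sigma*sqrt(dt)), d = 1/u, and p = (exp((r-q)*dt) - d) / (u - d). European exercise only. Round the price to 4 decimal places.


Answer: Price = V(0,0) = 0.0695

Derivation:
dt = T/N = 0.083333
u = exp(sigma*sqrt(dt)) = 1.119165; d = 1/u = 0.893523
p = (exp((r-q)*dt) - d) / (u - d) = 0.484088
Discount per step: exp(-r*dt) = 0.997254
Stock lattice S(k, i) with i counting down-moves:
  k=0: S(0,0) = 0.9500
  k=1: S(1,0) = 1.0632; S(1,1) = 0.8488
  k=2: S(2,0) = 1.1899; S(2,1) = 0.9500; S(2,2) = 0.7585
  k=3: S(3,0) = 1.3317; S(3,1) = 1.0632; S(3,2) = 0.8488; S(3,3) = 0.6777
Terminal payoffs V(N, i) = max(S_T - K, 0):
  V(3,0) = 0.351700; V(3,1) = 0.083207; V(3,2) = 0.000000; V(3,3) = 0.000000
Backward induction: V(k, i) = exp(-r*dt) * [p * V(k+1, i) + (1-p) * V(k+1, i+1)].
  V(2,0) = exp(-r*dt) * [p*0.351700 + (1-p)*0.083207] = 0.212596
  V(2,1) = exp(-r*dt) * [p*0.083207 + (1-p)*0.000000] = 0.040169
  V(2,2) = exp(-r*dt) * [p*0.000000 + (1-p)*0.000000] = 0.000000
  V(1,0) = exp(-r*dt) * [p*0.212596 + (1-p)*0.040169] = 0.123299
  V(1,1) = exp(-r*dt) * [p*0.040169 + (1-p)*0.000000] = 0.019392
  V(0,0) = exp(-r*dt) * [p*0.123299 + (1-p)*0.019392] = 0.069501


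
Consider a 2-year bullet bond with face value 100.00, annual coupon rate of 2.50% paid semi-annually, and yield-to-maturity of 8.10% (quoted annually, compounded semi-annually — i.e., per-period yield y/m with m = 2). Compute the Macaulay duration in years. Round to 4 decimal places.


Coupon per period c = face * coupon_rate / m = 1.250000
Periods per year m = 2; per-period yield y/m = 0.040500
Number of cashflows N = 4
Cashflows (t years, CF_t, discount factor 1/(1+y/m)^(m*t), PV):
  t = 0.5000: CF_t = 1.250000, DF = 0.961076, PV = 1.201346
  t = 1.0000: CF_t = 1.250000, DF = 0.923668, PV = 1.154585
  t = 1.5000: CF_t = 1.250000, DF = 0.887715, PV = 1.109644
  t = 2.0000: CF_t = 101.250000, DF = 0.853162, PV = 86.382684
Price P = sum_t PV_t = 89.848259
Macaulay numerator sum_t t * PV_t:
  t * PV_t at t = 0.5000: 0.600673
  t * PV_t at t = 1.0000: 1.154585
  t * PV_t at t = 1.5000: 1.664466
  t * PV_t at t = 2.0000: 172.765368
Macaulay duration D = (sum_t t * PV_t) / P = 176.185092 / 89.848259 = 1.960918

Answer: Macaulay duration = 1.9609 years


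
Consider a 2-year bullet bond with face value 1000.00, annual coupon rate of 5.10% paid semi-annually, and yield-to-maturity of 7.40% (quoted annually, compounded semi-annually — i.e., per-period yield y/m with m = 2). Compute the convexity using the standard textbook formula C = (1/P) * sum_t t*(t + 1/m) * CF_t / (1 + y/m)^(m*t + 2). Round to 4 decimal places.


Coupon per period c = face * coupon_rate / m = 25.500000
Periods per year m = 2; per-period yield y/m = 0.037000
Number of cashflows N = 4
Cashflows (t years, CF_t, discount factor 1/(1+y/m)^(m*t), PV):
  t = 0.5000: CF_t = 25.500000, DF = 0.964320, PV = 24.590164
  t = 1.0000: CF_t = 25.500000, DF = 0.929913, PV = 23.712791
  t = 1.5000: CF_t = 25.500000, DF = 0.896734, PV = 22.866722
  t = 2.0000: CF_t = 1025.500000, DF = 0.864739, PV = 886.789698
Price P = sum_t PV_t = 957.959374
Convexity numerator sum_t t*(t + 1/m) * CF_t / (1+y/m)^(m*t + 2):
  t = 0.5000: term = 11.433361
  t = 1.0000: term = 33.076261
  t = 1.5000: term = 63.792211
  t = 2.0000: term = 4123.187938
Convexity = (1/P) * sum = 4231.489771 / 957.959374 = 4.417191

Answer: Convexity = 4.4172


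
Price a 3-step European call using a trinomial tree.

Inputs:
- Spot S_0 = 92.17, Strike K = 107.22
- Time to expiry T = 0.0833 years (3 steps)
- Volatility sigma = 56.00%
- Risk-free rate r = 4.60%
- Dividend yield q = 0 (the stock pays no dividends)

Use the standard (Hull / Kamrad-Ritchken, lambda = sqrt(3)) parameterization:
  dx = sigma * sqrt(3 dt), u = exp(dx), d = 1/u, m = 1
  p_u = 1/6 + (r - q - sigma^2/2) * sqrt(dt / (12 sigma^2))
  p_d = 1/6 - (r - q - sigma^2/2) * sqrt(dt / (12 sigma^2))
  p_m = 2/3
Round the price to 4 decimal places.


Answer: Price = V(0,0) = 1.4023

Derivation:
dt = T/N = 0.027767; dx = sigma*sqrt(3*dt) = 0.161626
u = exp(dx) = 1.175420; d = 1/u = 0.850760
p_u = 0.157149, p_m = 0.666667, p_d = 0.176184
Discount per step: exp(-r*dt) = 0.998724
Stock lattice S(k, j) with j the centered position index:
  k=0: S(0,+0) = 92.1700
  k=1: S(1,-1) = 78.4145; S(1,+0) = 92.1700; S(1,+1) = 108.3385
  k=2: S(2,-2) = 66.7119; S(2,-1) = 78.4145; S(2,+0) = 92.1700; S(2,+1) = 108.3385; S(2,+2) = 127.3432
  k=3: S(3,-3) = 56.7558; S(3,-2) = 66.7119; S(3,-1) = 78.4145; S(3,+0) = 92.1700; S(3,+1) = 108.3385; S(3,+2) = 127.3432; S(3,+3) = 149.6818
Terminal payoffs V(N, j) = max(S_T - K, 0):
  V(3,-3) = 0.000000; V(3,-2) = 0.000000; V(3,-1) = 0.000000; V(3,+0) = 0.000000; V(3,+1) = 1.118484; V(3,+2) = 20.123248; V(3,+3) = 42.461832
Backward induction: V(k, j) = exp(-r*dt) * [p_u * V(k+1, j+1) + p_m * V(k+1, j) + p_d * V(k+1, j-1)]
  V(2,-2) = exp(-r*dt) * [p_u*0.000000 + p_m*0.000000 + p_d*0.000000] = 0.000000
  V(2,-1) = exp(-r*dt) * [p_u*0.000000 + p_m*0.000000 + p_d*0.000000] = 0.000000
  V(2,+0) = exp(-r*dt) * [p_u*1.118484 + p_m*0.000000 + p_d*0.000000] = 0.175544
  V(2,+1) = exp(-r*dt) * [p_u*20.123248 + p_m*1.118484 + p_d*0.000000] = 3.903019
  V(2,+2) = exp(-r*dt) * [p_u*42.461832 + p_m*20.123248 + p_d*1.118484] = 20.259506
  V(1,-1) = exp(-r*dt) * [p_u*0.175544 + p_m*0.000000 + p_d*0.000000] = 0.027551
  V(1,+0) = exp(-r*dt) * [p_u*3.903019 + p_m*0.175544 + p_d*0.000000] = 0.729454
  V(1,+1) = exp(-r*dt) * [p_u*20.259506 + p_m*3.903019 + p_d*0.175544] = 5.809281
  V(0,+0) = exp(-r*dt) * [p_u*5.809281 + p_m*0.729454 + p_d*0.027551] = 1.402288


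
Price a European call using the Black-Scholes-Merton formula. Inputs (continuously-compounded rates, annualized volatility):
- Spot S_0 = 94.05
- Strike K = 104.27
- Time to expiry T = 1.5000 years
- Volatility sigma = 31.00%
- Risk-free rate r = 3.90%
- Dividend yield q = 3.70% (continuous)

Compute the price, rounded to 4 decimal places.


d1 = (ln(S/K) + (r - q + 0.5*sigma^2) * T) / (sigma * sqrt(T)) = -0.07396441
d2 = d1 - sigma * sqrt(T) = -0.45363532
exp(-rT) = 0.94317824; exp(-qT) = 0.94601202
C = S_0 * exp(-qT) * N(d1) - K * exp(-rT) * N(d2)
N(d1) = 0.47051935; N(d2) = 0.32504567
C = 94.0500 * 0.94601202 * 0.47051935 - 104.2700 * 0.94317824 * 0.32504567 = 9.8966

Answer: Price = 9.8966


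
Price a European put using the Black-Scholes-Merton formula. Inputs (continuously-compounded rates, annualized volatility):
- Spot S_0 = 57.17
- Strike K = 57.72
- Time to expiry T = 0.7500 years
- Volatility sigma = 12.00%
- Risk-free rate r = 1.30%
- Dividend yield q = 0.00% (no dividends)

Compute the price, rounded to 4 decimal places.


Answer: Price = 2.3639

Derivation:
d1 = (ln(S/K) + (r - q + 0.5*sigma^2) * T) / (sigma * sqrt(T)) = 0.05365077
d2 = d1 - sigma * sqrt(T) = -0.05027228
exp(-rT) = 0.99029738; exp(-qT) = 1.00000000
P = K * exp(-rT) * N(-d2) - S_0 * exp(-qT) * N(-d1)
N(-d1) = 0.47860670; N(-d2) = 0.52004729
P = 57.7200 * 0.99029738 * 0.52004729 - 57.1700 * 1.00000000 * 0.47860670 = 2.3639


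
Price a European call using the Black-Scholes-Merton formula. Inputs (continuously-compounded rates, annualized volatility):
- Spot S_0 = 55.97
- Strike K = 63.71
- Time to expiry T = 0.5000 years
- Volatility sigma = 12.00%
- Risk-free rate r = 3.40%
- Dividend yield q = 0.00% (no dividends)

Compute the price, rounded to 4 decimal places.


Answer: Price = 0.2162

Derivation:
d1 = (ln(S/K) + (r - q + 0.5*sigma^2) * T) / (sigma * sqrt(T)) = -1.28370172
d2 = d1 - sigma * sqrt(T) = -1.36855454
exp(-rT) = 0.98314368; exp(-qT) = 1.00000000
C = S_0 * exp(-qT) * N(d1) - K * exp(-rT) * N(d2)
N(d1) = 0.09962317; N(d2) = 0.08556928
C = 55.9700 * 1.00000000 * 0.09962317 - 63.7100 * 0.98314368 * 0.08556928 = 0.2162


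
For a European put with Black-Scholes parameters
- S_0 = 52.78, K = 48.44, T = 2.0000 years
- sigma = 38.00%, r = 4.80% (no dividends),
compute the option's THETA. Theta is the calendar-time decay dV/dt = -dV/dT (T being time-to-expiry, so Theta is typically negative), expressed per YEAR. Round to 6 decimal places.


d1 = 0.6070072797; d2 = 0.0696061260
phi(d1) = 0.3318183986; exp(-qT) = 1.0000000000; exp(-rT) = 0.9084640161
Theta = -S*exp(-qT)*phi(d1)*sigma/(2*sqrt(T)) + r*K*exp(-rT)*N(-d2) - q*S*exp(-qT)*N(-d1)
N(-d1) = 0.2719230405; N(-d2) = 0.4722535805; sqrt(T) = 1.4142135624
Term 1 = -52.7800 * 1.0000000000 * 0.3318183986 * 0.3800 / (2 * 1.4142135624) = -2.3529269930
Term 2 = 0.0480 * 48.4400 * 0.9084640161 * 0.4722535805 = 0.9975355017
Term 3 = 0 (no dividend yield, q = 0)
Theta = -2.3529269930 + (0.9975355017) + (0.0000000000) = -1.355391

Answer: Theta = -1.355391


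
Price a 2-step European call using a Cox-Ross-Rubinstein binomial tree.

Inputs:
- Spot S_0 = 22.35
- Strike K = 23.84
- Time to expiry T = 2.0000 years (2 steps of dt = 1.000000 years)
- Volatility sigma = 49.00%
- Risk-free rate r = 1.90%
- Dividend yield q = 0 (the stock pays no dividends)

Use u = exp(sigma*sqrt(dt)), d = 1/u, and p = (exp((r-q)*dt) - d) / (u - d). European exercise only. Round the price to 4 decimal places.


Answer: Price = V(0,0) = 5.4651

Derivation:
dt = T/N = 1.000000
u = exp(sigma*sqrt(dt)) = 1.632316; d = 1/u = 0.612626
p = (exp((r-q)*dt) - d) / (u - d) = 0.398705
Discount per step: exp(-r*dt) = 0.981179
Stock lattice S(k, i) with i counting down-moves:
  k=0: S(0,0) = 22.3500
  k=1: S(1,0) = 36.4823; S(1,1) = 13.6922
  k=2: S(2,0) = 59.5506; S(2,1) = 22.3500; S(2,2) = 8.3882
Terminal payoffs V(N, i) = max(S_T - K, 0):
  V(2,0) = 35.710597; V(2,1) = 0.000000; V(2,2) = 0.000000
Backward induction: V(k, i) = exp(-r*dt) * [p * V(k+1, i) + (1-p) * V(k+1, i+1)].
  V(1,0) = exp(-r*dt) * [p*35.710597 + (1-p)*0.000000] = 13.970019
  V(1,1) = exp(-r*dt) * [p*0.000000 + (1-p)*0.000000] = 0.000000
  V(0,0) = exp(-r*dt) * [p*13.970019 + (1-p)*0.000000] = 5.465085


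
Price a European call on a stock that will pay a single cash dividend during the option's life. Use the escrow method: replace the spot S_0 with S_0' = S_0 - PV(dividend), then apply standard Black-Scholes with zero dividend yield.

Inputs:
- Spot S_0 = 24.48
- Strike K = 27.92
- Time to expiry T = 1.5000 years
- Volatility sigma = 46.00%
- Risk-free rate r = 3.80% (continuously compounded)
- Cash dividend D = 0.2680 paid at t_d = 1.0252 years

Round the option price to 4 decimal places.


PV(D) = D * exp(-r * t_d) = 0.2680 * 0.96179149 = 0.25776012
S_0' = S_0 - PV(D) = 24.4800 - 0.25776012 = 24.22223988
d1 = (ln(S_0'/K) + (r + sigma^2/2)*T) / (sigma*sqrt(T)) = 0.13068904
d2 = d1 - sigma*sqrt(T) = -0.43269360
exp(-rT) = 0.94459407
N(d1) = 0.55198935; N(d2) = 0.33261869
C = S_0' * N(d1) - K * exp(-rT) * N(d2) = 24.22223988 * 0.55198935 - 27.9200 * 0.94459407 * 0.33261869 = 4.5982

Answer: Price = 4.5982


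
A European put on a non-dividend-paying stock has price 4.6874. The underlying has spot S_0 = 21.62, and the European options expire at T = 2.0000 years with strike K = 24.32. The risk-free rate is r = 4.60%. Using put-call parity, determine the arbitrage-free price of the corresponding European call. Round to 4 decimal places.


Answer: Call price = 4.1250

Derivation:
Put-call parity: C - P = S_0 * exp(-qT) - K * exp(-rT).
S_0 * exp(-qT) = 21.6200 * 1.00000000 = 21.62000000
K * exp(-rT) = 24.3200 * 0.91210515 = 22.18239724
C = P + S*exp(-qT) - K*exp(-rT)
C = 4.6874 + 21.62000000 - 22.18239724 = 4.1250


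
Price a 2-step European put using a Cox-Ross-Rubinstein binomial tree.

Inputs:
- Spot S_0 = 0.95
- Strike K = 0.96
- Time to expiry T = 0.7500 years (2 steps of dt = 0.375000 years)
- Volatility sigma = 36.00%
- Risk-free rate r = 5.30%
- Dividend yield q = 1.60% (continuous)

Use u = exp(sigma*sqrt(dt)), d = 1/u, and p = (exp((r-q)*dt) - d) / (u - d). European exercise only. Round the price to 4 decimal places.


Answer: Price = V(0,0) = 0.0966

Derivation:
dt = T/N = 0.375000
u = exp(sigma*sqrt(dt)) = 1.246643; d = 1/u = 0.802154
p = (exp((r-q)*dt) - d) / (u - d) = 0.476542
Discount per step: exp(-r*dt) = 0.980321
Stock lattice S(k, i) with i counting down-moves:
  k=0: S(0,0) = 0.9500
  k=1: S(1,0) = 1.1843; S(1,1) = 0.7620
  k=2: S(2,0) = 1.4764; S(2,1) = 0.9500; S(2,2) = 0.6113
Terminal payoffs V(N, i) = max(K - S_T, 0):
  V(2,0) = 0.000000; V(2,1) = 0.010000; V(2,2) = 0.348721
Backward induction: V(k, i) = exp(-r*dt) * [p * V(k+1, i) + (1-p) * V(k+1, i+1)].
  V(1,0) = exp(-r*dt) * [p*0.000000 + (1-p)*0.010000] = 0.005132
  V(1,1) = exp(-r*dt) * [p*0.010000 + (1-p)*0.348721] = 0.183620
  V(0,0) = exp(-r*dt) * [p*0.005132 + (1-p)*0.183620] = 0.096623


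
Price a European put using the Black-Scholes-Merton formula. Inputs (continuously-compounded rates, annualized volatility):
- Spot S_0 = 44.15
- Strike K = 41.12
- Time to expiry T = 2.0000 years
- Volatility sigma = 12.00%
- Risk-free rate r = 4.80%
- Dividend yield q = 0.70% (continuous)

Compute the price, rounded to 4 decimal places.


d1 = (ln(S/K) + (r - q + 0.5*sigma^2) * T) / (sigma * sqrt(T)) = 0.98699323
d2 = d1 - sigma * sqrt(T) = 0.81728761
exp(-rT) = 0.90846402; exp(-qT) = 0.98609754
P = K * exp(-rT) * N(-d2) - S_0 * exp(-qT) * N(-d1)
N(-d1) = 0.16182298; N(-d2) = 0.20688204
P = 41.1200 * 0.90846402 * 0.20688204 - 44.1500 * 0.98609754 * 0.16182298 = 0.6831

Answer: Price = 0.6831


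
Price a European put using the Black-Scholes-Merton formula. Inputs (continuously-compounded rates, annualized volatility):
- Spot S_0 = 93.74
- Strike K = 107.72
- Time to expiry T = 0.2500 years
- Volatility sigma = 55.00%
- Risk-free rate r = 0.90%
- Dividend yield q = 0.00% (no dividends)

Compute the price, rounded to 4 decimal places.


Answer: Price = 19.1943

Derivation:
d1 = (ln(S/K) + (r - q + 0.5*sigma^2) * T) / (sigma * sqrt(T)) = -0.35981009
d2 = d1 - sigma * sqrt(T) = -0.63481009
exp(-rT) = 0.99775253; exp(-qT) = 1.00000000
P = K * exp(-rT) * N(-d2) - S_0 * exp(-qT) * N(-d1)
N(-d1) = 0.64050542; N(-d2) = 0.73722386
P = 107.7200 * 0.99775253 * 0.73722386 - 93.7400 * 1.00000000 * 0.64050542 = 19.1943


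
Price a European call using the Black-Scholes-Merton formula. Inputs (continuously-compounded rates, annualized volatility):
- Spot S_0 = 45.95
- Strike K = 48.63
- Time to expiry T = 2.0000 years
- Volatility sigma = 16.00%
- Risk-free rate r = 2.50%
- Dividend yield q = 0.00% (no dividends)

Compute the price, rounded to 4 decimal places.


Answer: Price = 4.0006

Derivation:
d1 = (ln(S/K) + (r - q + 0.5*sigma^2) * T) / (sigma * sqrt(T)) = 0.08358543
d2 = d1 - sigma * sqrt(T) = -0.14268874
exp(-rT) = 0.95122942; exp(-qT) = 1.00000000
C = S_0 * exp(-qT) * N(d1) - K * exp(-rT) * N(d2)
N(d1) = 0.53330698; N(d2) = 0.44326801
C = 45.9500 * 1.00000000 * 0.53330698 - 48.6300 * 0.95122942 * 0.44326801 = 4.0006


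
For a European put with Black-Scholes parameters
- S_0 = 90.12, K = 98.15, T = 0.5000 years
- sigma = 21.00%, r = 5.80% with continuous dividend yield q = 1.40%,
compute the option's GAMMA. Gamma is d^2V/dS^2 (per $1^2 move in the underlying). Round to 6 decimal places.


Answer: Gamma = 0.027821

Derivation:
d1 = -0.3524072389; d2 = -0.5008996630
phi(d1) = 0.3749232412; exp(-qT) = 0.9930244429; exp(-rT) = 0.9714164645
Gamma = exp(-qT) * phi(d1) / (S * sigma * sqrt(T)) = 0.9930244429 * 0.3749232412 / (90.1200 * 0.2100 * 0.7071067812) = 0.027821


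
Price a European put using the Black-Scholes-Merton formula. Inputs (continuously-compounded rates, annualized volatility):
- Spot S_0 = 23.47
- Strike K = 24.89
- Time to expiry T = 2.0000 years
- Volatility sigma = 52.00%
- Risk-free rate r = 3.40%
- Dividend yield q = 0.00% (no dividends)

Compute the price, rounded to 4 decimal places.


d1 = (ln(S/K) + (r - q + 0.5*sigma^2) * T) / (sigma * sqrt(T)) = 0.38028324
d2 = d1 - sigma * sqrt(T) = -0.35510781
exp(-rT) = 0.93426047; exp(-qT) = 1.00000000
P = K * exp(-rT) * N(-d2) - S_0 * exp(-qT) * N(-d1)
N(-d1) = 0.35186759; N(-d2) = 0.63874559
P = 24.8900 * 0.93426047 * 0.63874559 - 23.4700 * 1.00000000 * 0.35186759 = 6.5949

Answer: Price = 6.5949


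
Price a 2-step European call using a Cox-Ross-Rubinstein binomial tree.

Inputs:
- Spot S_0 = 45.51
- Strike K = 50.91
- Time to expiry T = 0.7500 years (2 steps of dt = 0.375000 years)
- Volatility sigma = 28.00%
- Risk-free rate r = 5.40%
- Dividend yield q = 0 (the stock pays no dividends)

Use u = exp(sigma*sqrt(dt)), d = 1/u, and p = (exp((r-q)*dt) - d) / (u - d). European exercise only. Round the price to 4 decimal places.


dt = T/N = 0.375000
u = exp(sigma*sqrt(dt)) = 1.187042; d = 1/u = 0.842430
p = (exp((r-q)*dt) - d) / (u - d) = 0.516599
Discount per step: exp(-r*dt) = 0.979954
Stock lattice S(k, i) with i counting down-moves:
  k=0: S(0,0) = 45.5100
  k=1: S(1,0) = 54.0223; S(1,1) = 38.3390
  k=2: S(2,0) = 64.1267; S(2,1) = 45.5100; S(2,2) = 32.2979
Terminal payoffs V(N, i) = max(S_T - K, 0):
  V(2,0) = 13.216689; V(2,1) = 0.000000; V(2,2) = 0.000000
Backward induction: V(k, i) = exp(-r*dt) * [p * V(k+1, i) + (1-p) * V(k+1, i+1)].
  V(1,0) = exp(-r*dt) * [p*13.216689 + (1-p)*0.000000] = 6.690864
  V(1,1) = exp(-r*dt) * [p*0.000000 + (1-p)*0.000000] = 0.000000
  V(0,0) = exp(-r*dt) * [p*6.690864 + (1-p)*0.000000] = 3.387207

Answer: Price = V(0,0) = 3.3872


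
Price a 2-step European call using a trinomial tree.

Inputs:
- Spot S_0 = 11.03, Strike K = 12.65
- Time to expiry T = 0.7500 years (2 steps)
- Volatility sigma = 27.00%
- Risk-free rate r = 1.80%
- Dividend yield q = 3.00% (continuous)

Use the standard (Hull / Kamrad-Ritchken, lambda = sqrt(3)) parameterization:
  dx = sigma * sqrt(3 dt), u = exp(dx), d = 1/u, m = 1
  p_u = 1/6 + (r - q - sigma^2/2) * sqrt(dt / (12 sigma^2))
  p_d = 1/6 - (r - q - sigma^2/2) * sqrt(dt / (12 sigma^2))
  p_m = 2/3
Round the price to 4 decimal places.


Answer: Price = V(0,0) = 0.4858

Derivation:
dt = T/N = 0.375000; dx = sigma*sqrt(3*dt) = 0.286378
u = exp(dx) = 1.331596; d = 1/u = 0.750979
p_u = 0.134945, p_m = 0.666667, p_d = 0.198388
Discount per step: exp(-r*dt) = 0.993273
Stock lattice S(k, j) with j the centered position index:
  k=0: S(0,+0) = 11.0300
  k=1: S(1,-1) = 8.2833; S(1,+0) = 11.0300; S(1,+1) = 14.6875
  k=2: S(2,-2) = 6.2206; S(2,-1) = 8.2833; S(2,+0) = 11.0300; S(2,+1) = 14.6875; S(2,+2) = 19.5578
Terminal payoffs V(N, j) = max(S_T - K, 0):
  V(2,-2) = 0.000000; V(2,-1) = 0.000000; V(2,+0) = 0.000000; V(2,+1) = 2.037504; V(2,+2) = 6.907822
Backward induction: V(k, j) = exp(-r*dt) * [p_u * V(k+1, j+1) + p_m * V(k+1, j) + p_d * V(k+1, j-1)]
  V(1,-1) = exp(-r*dt) * [p_u*0.000000 + p_m*0.000000 + p_d*0.000000] = 0.000000
  V(1,+0) = exp(-r*dt) * [p_u*2.037504 + p_m*0.000000 + p_d*0.000000] = 0.273101
  V(1,+1) = exp(-r*dt) * [p_u*6.907822 + p_m*2.037504 + p_d*0.000000] = 2.275104
  V(0,+0) = exp(-r*dt) * [p_u*2.275104 + p_m*0.273101 + p_d*0.000000] = 0.485792
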